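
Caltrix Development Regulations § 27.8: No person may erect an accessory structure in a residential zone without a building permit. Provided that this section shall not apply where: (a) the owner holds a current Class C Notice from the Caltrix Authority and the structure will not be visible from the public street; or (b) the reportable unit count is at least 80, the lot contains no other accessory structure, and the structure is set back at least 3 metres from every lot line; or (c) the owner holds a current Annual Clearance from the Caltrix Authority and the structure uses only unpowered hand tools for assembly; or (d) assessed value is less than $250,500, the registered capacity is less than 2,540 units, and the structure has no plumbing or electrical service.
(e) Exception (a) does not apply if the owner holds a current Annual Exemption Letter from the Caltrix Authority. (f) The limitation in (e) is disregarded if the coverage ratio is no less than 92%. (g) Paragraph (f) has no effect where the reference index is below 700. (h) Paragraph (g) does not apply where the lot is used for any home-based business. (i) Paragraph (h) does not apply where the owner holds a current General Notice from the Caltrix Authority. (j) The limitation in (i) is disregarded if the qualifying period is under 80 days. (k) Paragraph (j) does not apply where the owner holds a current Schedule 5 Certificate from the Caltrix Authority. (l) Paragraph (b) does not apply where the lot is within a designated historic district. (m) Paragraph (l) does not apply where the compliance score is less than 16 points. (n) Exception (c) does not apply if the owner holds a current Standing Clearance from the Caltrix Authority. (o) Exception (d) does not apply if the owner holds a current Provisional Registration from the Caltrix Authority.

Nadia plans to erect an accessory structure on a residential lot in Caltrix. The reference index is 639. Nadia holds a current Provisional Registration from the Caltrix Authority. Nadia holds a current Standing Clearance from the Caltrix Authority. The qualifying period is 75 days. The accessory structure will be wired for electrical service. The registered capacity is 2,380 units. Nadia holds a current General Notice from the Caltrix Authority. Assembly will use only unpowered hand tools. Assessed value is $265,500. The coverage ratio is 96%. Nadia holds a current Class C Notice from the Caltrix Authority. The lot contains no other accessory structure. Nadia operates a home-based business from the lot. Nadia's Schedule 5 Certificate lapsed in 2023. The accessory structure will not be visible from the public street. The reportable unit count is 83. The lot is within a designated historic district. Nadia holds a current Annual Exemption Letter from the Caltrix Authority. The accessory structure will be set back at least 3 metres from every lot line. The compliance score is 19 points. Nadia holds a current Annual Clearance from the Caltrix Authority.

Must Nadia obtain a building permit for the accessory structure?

Exception (a)'s conditions are all satisfied: a current Class C Notice is held; the structure will not be visible from the street. Applying paragraphs (e)–(k): (e) operates (a current Annual Exemption Letter is held), but yields to (f): (f) operates against (e): the coverage ratio is 96%, meeting the 92% threshold. (g) would limit (f) — the reference index is 639, below the 700 limit — but (h) sets (g) aside: (h) operates — a home-based business operates on the lot. (i) operates (a current General Notice is held), but is itself disapplied by (j): (j) operates against (i): the qualifying period is 75 days, under the 80 days limit. (k) is not triggered (there is no Schedule 5 Certificate in force), so (j) stands. So (a) applies.
Exception (b)'s conditions are all satisfied: the reportable unit count is 83, meeting the 80 threshold; the lot has no other accessory structure; the setback is at least 3 m on every side. Turning to paragraphs (l)–(m): (l) operates against (b): the lot is in a historic district. (m) is not engaged (the compliance score is 19 points, not less than 16 points), so (l) stands. So (b) is unavailable.
All of (c)'s requirements are met (a current Annual Clearance is held; assembly uses only hand tools). But applying paragraph (n): (n) is engaged — a current Standing Clearance is held. (c) is therefore removed.
Exception (d) requires that assessed value is less than $250,500; but assessed value is $265,500, not less than $250,500, so (d) is unavailable.

No — exception (a) applies; Nadia does not need a building permit.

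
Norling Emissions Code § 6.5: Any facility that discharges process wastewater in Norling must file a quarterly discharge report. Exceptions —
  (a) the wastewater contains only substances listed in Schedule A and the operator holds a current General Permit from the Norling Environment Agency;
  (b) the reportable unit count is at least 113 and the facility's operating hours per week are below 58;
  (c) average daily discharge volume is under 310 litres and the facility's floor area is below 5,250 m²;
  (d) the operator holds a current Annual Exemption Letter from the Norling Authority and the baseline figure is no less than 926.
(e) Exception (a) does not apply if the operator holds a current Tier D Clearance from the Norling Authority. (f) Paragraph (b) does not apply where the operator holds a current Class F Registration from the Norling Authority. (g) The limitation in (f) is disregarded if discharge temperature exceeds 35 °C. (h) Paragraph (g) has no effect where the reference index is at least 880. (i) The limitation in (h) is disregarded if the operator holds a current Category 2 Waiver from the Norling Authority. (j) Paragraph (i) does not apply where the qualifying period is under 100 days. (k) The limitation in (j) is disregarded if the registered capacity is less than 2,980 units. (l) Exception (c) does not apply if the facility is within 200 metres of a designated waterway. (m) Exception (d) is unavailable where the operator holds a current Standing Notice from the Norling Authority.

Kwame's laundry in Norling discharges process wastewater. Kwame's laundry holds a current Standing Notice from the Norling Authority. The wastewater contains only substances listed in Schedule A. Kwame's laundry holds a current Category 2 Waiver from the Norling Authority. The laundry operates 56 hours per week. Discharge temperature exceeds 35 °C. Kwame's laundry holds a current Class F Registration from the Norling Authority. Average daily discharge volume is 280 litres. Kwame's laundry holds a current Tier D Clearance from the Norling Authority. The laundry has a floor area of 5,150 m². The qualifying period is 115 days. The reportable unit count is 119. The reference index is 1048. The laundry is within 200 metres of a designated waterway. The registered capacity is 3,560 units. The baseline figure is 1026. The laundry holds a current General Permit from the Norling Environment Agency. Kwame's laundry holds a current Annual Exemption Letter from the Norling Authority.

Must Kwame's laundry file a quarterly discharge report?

Exception (a): the wastewater is Schedule-A-only; a current General Permit is held — every condition holds. Turning to paragraph (e): (e) applies — a current Tier D Clearance is held. So (a) is unavailable.
Exception (b)'s conditions are all satisfied: the reportable unit count is 119, meeting the 113 threshold; the facility's operating hours per week are 56, below the 58 limit. Considering the limiting provisions: (f) would limit (b) — a current Class F Registration is held — but (g) sets (f) aside: (g) operates against (f): discharge temperature exceeds 35 °C. (h) operates (the reference index is 1,048, meeting the 880 threshold), but is itself disapplied by (i): (i) applies — a current Category 2 Waiver is held. (j), which would lift (i), is not engaged — the qualifying period is 115 days, not under 100 days. So (b) applies.
Exception (c)'s conditions are all satisfied: average daily discharge volume is 280 litres, under the 310 litres limit; the facility's floor area is 5,150 m², below the 5,250 m² limit. However, paragraph (l) must be considered: (l) operates against (c): the laundry is within 200 m of a designated waterway. Exception (c) does not apply.
All of (d)'s requirements are met (a current Annual Exemption Letter is held; the baseline figure is 1,026, meeting the 926 threshold). Turning to paragraph (m): (m) operates — a current Standing Notice is held. (d) is therefore removed.

No — exception (b) applies; Kwame's laundry is not required to file a quarterly discharge report.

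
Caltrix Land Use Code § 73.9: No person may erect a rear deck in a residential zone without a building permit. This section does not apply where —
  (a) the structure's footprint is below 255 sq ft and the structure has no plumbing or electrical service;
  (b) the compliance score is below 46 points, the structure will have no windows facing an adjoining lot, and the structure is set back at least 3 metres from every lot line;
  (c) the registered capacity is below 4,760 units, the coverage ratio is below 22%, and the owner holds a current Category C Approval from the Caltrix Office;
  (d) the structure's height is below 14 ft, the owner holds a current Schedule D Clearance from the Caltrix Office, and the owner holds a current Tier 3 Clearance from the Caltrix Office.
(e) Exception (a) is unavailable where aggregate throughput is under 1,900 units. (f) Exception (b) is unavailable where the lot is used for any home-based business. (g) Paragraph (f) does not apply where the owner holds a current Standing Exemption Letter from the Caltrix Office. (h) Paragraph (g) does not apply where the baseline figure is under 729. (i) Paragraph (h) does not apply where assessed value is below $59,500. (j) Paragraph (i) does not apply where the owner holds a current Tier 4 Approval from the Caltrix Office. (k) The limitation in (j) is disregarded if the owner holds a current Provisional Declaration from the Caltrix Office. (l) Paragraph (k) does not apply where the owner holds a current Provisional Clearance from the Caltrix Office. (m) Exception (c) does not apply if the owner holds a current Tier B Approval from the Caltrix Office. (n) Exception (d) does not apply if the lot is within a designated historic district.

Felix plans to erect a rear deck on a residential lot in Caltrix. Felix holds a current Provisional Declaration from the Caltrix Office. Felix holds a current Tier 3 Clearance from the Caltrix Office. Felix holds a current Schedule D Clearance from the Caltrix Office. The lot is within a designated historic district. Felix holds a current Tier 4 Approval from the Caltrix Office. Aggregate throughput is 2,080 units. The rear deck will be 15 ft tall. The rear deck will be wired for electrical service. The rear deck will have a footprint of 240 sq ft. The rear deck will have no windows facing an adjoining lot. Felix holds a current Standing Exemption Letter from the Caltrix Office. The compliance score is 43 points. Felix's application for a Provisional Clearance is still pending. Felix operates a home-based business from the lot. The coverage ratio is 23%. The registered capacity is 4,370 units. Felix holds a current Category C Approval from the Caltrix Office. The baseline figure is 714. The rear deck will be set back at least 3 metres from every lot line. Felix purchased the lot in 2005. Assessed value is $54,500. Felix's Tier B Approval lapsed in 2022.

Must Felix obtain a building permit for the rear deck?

No — exception (b) applies; Felix does not need a building permit.

Exception (a) requires that the structure has no plumbing or electrical service; but electrical service is planned, so (a) is unavailable.
Exception (b) is satisfied on its face — the compliance score is 43 points, below the 46 points limit; no windows face an adjoining lot; the setback is at least 3 m on every side. Applying paragraphs (f)–(l): (f) would limit (b) — a home-based business operates on the lot — but (g) sets (f) aside: (g) operates — a current Standing Exemption Letter is held. (h) would limit (g) — the baseline figure is 714, under the 729 limit — but (i) sets (h) aside: (i) is engaged — assessed value is $54,500, below the $59,500 limit. (j) would limit (i) — a current Tier 4 Approval is held — but (k) sets (j) aside: (k) operates against (j): a current Provisional Declaration is held. (l), which would lift (k), is not engaged — there is no Provisional Clearance in force. (b) remains available.
Exception (c) fails — the coverage ratio is 23%, not below 22%.
Exception (d) requires that the structure's height is below 14 ft; but the structure's height is 15 ft, not below 14 ft, so (d) is unavailable.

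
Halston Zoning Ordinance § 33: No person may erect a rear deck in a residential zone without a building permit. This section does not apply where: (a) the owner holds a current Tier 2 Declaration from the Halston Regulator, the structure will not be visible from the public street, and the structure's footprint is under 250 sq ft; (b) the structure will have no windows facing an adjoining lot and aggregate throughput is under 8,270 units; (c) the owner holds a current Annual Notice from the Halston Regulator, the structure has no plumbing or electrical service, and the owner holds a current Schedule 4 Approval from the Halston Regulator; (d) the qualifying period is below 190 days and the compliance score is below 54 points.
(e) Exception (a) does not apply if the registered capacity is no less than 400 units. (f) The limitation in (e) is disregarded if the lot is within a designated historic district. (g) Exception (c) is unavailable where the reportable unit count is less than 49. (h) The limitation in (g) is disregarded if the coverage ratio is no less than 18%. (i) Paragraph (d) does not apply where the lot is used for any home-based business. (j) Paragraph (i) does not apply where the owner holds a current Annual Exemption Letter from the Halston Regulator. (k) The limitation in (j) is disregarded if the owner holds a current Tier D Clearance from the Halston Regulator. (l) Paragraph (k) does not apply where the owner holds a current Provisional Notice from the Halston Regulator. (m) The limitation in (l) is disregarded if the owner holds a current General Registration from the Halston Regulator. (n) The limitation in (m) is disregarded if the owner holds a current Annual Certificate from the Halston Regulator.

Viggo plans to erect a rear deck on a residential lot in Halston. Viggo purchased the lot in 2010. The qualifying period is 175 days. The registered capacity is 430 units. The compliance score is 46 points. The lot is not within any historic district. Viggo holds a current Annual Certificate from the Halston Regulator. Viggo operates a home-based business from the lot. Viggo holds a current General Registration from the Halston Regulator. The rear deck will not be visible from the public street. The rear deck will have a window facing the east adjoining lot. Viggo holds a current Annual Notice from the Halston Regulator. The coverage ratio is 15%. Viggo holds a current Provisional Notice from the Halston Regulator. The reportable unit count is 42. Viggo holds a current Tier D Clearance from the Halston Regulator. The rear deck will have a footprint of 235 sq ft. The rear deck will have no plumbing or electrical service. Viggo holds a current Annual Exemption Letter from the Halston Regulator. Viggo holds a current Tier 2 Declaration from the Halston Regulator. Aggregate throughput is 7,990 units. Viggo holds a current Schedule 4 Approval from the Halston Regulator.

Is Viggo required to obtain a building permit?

No — exception (d) applies; Viggo does not need a building permit.

All of (a)'s requirements are met (a current Tier 2 Declaration is held; the structure will not be visible from the street; the structure's footprint is 235 sq ft, under the 250 sq ft limit). Turning to paragraphs (e)–(f): (e) is triggered — the registered capacity is 430 units, meeting the 400 units threshold. (f) does not operate here (the lot is not in a historic district), so (e) stands. Exception (a) does not apply.
Exception (b) requires that the structure will have no windows facing an adjoining lot; but a window faces an adjoining lot, so (b) is unavailable.
Exception (c) is satisfied on its face — a current Annual Notice is held; there is no plumbing or electrical service; a current Schedule 4 Approval is held. Turning to paragraphs (g)–(h): (g) operates — the reportable unit count is 42, less than the 49 limit. (h) does not operate here (the coverage ratio is 15%, short of 18%), so (g) stands. (c) is therefore removed.
Exception (d): the qualifying period is 175 days, below the 190 days limit; the compliance score is 46 points, below the 54 points limit — every condition holds. Considering the limiting provisions: (i) is engaged (a home-based business operates on the lot), but is overridden by (j): (j) operates against (i): a current Annual Exemption Letter is held. (k) would limit (j) — a current Tier D Clearance is held — but (l) sets (k) aside: (l) operates against (k): a current Provisional Notice is held. (m) applies (a current General Registration is held), but is itself disapplied by (n): (n) operates — a current Annual Certificate is held. So (d) applies.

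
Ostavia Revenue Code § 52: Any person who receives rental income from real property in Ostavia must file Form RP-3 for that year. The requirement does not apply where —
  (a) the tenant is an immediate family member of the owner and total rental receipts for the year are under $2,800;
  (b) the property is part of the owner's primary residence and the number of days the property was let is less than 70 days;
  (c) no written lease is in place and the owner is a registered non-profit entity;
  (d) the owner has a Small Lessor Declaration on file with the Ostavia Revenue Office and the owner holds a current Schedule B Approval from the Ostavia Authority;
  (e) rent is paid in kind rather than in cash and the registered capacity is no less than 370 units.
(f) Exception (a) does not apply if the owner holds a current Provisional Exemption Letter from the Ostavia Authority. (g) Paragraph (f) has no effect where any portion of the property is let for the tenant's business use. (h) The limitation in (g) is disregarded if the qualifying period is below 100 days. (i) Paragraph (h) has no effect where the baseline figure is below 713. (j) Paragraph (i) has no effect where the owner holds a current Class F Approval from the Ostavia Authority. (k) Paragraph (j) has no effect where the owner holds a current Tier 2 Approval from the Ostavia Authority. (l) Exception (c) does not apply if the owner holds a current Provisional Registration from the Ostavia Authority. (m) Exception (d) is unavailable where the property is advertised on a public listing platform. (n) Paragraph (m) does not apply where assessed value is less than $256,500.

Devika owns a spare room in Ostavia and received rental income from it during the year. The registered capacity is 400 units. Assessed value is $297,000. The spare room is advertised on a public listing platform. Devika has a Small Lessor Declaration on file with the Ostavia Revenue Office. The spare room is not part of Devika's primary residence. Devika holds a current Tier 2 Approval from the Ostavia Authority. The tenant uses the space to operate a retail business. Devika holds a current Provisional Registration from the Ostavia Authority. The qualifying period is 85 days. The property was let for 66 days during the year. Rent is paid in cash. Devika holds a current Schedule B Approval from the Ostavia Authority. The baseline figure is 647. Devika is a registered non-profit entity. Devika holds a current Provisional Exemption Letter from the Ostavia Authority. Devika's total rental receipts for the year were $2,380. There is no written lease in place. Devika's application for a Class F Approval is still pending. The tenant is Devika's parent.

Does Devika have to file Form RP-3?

No — exception (a) applies; Devika is not required to file Form RP-3.

Exception (a) is satisfied on its face — the tenant is an immediate family member; total rental receipts for the year are $2,380, under the $2,800 limit. Under paragraphs (f)–(k): (f) is engaged (a current Provisional Exemption Letter is held), but yields to (g): (g) operates against (f): the space is let for business use. (h) applies (the qualifying period is 85 days, below the 100 days limit), but is itself disapplied by (i): (i) operates against (h): the baseline figure is 647, below the 713 limit. (j) is inapplicable (no current Class F Approval is held), so (i) stands. Exception (a) stands.
Exception (b) does not apply: the spare room is not part of the primary residence.
All of (c)'s requirements are met (there is no written lease; Devika is a registered non-profit). But applying paragraph (l): (l) operates against (c): a current Provisional Registration is held. Exception (c) does not apply.
Exception (d) is satisfied on its face — a Small Lessor Declaration is on file; a current Schedule B Approval is held. Turning to paragraphs (m)–(n): (m) operates against (d): the property is publicly advertised. (n), which would lift (m), is not triggered — assessed value is $297,000, not less than $256,500. So (d) is unavailable.
Exception (e) requires that rent is paid in kind rather than in cash; but rent is paid in cash, so (e) is unavailable.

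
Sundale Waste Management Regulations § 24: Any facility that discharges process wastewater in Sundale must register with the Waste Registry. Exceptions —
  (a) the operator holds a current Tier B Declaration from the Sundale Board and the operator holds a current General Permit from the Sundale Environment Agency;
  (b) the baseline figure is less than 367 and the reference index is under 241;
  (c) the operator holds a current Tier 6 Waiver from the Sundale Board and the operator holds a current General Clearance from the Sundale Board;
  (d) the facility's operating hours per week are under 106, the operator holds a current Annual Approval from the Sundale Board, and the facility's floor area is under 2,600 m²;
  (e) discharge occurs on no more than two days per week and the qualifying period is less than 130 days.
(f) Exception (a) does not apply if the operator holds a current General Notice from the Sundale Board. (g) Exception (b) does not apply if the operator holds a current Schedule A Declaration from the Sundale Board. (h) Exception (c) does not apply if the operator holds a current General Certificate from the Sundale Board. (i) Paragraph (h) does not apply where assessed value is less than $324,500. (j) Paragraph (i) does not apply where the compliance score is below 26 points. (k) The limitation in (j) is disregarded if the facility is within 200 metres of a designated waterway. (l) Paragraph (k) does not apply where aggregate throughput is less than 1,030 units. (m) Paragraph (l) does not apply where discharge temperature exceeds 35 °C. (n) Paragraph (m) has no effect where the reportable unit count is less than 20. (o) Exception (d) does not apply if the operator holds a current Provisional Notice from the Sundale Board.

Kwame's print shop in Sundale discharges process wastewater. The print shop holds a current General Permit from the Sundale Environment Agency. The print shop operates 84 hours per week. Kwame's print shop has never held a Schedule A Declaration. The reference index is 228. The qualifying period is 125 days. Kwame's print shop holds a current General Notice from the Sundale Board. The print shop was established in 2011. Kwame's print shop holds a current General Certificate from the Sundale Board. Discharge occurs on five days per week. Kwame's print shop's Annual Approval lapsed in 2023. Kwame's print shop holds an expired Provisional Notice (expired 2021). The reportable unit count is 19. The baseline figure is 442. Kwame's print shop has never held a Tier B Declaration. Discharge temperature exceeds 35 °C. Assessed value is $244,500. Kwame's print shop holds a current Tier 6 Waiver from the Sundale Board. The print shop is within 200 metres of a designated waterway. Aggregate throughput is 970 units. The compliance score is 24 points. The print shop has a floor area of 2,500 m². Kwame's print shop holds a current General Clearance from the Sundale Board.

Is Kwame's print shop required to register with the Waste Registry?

Exception (a) fails — no current Tier B Declaration is held.
Exception (b) fails — the baseline figure is 442, not less than 367.
Exception (c) is satisfied on its face — a current Tier 6 Waiver is held; a current General Clearance is held. However, paragraphs (h)–(n) must be considered: (h) operates against (c): a current General Certificate is held. (i) operates (assessed value is $244,500, less than the $324,500 limit), but is set aside by (j): (j) applies — the compliance score is 24 points, below the 26 points limit. (k) would limit (j) — the print shop is within 200 m of a designated waterway — but (l) sets (k) aside: (l) operates — aggregate throughput is 970 units, less than the 1,030 units limit. (m) would limit (l) — discharge temperature exceeds 35 °C — but (n) sets (m) aside: (n) operates against (m): the reportable unit count is 19, less than the 20 limit. Exception (c) does not apply.
Exception (d) requires that the operator holds a current Annual Approval from the Sundale Board; but there is no Annual Approval in force, so (d) is unavailable.
Exception (e) fails — discharge occurs on five days per week.
No exception displaces § 24.

Yes — Kwame's print shop must register with the Waste Registry.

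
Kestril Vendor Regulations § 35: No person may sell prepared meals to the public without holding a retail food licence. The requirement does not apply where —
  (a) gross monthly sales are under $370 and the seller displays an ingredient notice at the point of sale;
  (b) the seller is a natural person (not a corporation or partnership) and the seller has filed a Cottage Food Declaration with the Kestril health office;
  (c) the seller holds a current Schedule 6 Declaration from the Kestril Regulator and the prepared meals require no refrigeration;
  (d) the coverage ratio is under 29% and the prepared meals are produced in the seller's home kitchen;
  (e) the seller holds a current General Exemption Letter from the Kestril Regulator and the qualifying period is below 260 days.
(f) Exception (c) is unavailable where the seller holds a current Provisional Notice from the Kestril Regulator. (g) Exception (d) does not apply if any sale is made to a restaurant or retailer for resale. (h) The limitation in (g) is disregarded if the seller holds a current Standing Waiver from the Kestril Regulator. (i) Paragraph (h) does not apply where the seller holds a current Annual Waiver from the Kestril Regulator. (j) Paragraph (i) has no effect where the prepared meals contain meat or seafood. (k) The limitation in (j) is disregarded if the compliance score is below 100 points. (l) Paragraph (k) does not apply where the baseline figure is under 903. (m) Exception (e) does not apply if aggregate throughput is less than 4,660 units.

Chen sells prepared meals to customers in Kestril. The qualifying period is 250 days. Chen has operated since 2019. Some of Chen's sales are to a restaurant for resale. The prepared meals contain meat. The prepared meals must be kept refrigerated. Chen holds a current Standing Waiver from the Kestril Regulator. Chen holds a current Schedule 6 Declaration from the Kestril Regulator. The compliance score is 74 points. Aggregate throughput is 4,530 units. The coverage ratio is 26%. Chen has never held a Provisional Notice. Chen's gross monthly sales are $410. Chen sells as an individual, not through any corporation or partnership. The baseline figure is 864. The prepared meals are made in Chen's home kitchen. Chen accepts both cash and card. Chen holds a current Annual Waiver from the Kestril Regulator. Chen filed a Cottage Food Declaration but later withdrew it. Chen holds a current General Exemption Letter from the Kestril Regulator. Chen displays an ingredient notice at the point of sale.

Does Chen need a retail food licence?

No — exception (d) applies; Chen is not required to hold a retail food licence.

Exception (a) fails — gross monthly sales are $410, not under $370.
Exception (b) fails — the Cottage Food Declaration was withdrawn.
Exception (c) requires that the prepared meals require no refrigeration; but the prepared meals require refrigeration, so (c) is unavailable.
All of (d)'s requirements are met (the coverage ratio is 26%, under the 29% limit; the prepared meals are home-kitchen produced). Considering the limiting provisions: (g) would limit (d) — some sales are to a restaurant for resale — but (h) sets (g) aside: (h) is engaged — a current Standing Waiver is held. (i) is triggered (a current Annual Waiver is held), but yields to (j): (j) applies — the prepared meals contain meat. (k) operates (the compliance score is 74 points, below the 100 points limit), but yields to (l): (l) operates — the baseline figure is 864, under the 903 limit. Exception (d) stands.
Exception (e): a current General Exemption Letter is held; the qualifying period is 250 days, below the 260 days limit — every condition holds. However, paragraph (m) must be considered: (m) operates against (e): aggregate throughput is 4,530 units, less than the 4,660 units limit. (e) is therefore removed.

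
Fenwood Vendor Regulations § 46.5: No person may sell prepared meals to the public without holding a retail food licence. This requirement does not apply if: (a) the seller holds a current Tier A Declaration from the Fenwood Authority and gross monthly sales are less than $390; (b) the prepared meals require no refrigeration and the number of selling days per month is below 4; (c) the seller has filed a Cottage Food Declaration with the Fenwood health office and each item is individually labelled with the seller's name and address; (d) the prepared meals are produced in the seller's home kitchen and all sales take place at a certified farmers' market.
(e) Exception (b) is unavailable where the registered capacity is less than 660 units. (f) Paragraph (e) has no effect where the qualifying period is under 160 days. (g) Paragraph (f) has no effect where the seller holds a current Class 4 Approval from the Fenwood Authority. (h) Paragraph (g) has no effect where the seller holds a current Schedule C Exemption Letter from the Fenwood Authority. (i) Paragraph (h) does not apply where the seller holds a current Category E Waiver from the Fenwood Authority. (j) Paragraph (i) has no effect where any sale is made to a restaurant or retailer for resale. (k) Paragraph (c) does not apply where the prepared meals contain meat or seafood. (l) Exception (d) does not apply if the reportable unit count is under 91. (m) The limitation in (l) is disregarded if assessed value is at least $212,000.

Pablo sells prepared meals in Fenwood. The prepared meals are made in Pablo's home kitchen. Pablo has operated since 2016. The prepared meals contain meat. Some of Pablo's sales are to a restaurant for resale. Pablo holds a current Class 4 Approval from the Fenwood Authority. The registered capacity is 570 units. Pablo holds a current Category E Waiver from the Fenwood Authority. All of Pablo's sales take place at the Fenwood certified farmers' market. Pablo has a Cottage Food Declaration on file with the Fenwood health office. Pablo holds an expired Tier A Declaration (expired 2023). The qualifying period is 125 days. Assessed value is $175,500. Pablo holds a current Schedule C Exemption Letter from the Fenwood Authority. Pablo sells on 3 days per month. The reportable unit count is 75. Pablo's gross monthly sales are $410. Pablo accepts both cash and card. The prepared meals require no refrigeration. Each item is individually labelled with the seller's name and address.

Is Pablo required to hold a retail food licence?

No — exception (b) applies; Pablo is not required to hold a retail food licence.

Exception (a) does not apply: there is no Tier A Declaration in force.
Exception (b) is satisfied on its face — the prepared meals are shelf-stable; the number of selling days per month is 3, below the 4 limit. Applying paragraphs (e)–(j): (e) would limit (b) — the registered capacity is 570 units, less than the 660 units limit — but (f) sets (e) aside: (f) operates against (e): the qualifying period is 125 days, under the 160 days limit. (g) is engaged (a current Class 4 Approval is held), but is itself disapplied by (h): (h) operates against (g): a current Schedule C Exemption Letter is held. (i) would limit (h) — a current Category E Waiver is held — but (j) sets (i) aside: (j) applies — some sales are to a restaurant for resale. So (b) applies.
Exception (c): a Cottage Food Declaration is on file; items are individually labelled — every condition holds. Turning to paragraph (k): (k) is triggered — the prepared meals contain meat. Exception (c) does not apply.
Exception (d)'s conditions are all satisfied: the prepared meals are home-kitchen produced; all sales are at a certified farmers' market. But applying paragraphs (l)–(m): (l) operates against (d): the reportable unit count is 75, under the 91 limit. (m) does not operate here (assessed value is $175,500, short of $212,000), so (l) stands. Exception (d) does not apply.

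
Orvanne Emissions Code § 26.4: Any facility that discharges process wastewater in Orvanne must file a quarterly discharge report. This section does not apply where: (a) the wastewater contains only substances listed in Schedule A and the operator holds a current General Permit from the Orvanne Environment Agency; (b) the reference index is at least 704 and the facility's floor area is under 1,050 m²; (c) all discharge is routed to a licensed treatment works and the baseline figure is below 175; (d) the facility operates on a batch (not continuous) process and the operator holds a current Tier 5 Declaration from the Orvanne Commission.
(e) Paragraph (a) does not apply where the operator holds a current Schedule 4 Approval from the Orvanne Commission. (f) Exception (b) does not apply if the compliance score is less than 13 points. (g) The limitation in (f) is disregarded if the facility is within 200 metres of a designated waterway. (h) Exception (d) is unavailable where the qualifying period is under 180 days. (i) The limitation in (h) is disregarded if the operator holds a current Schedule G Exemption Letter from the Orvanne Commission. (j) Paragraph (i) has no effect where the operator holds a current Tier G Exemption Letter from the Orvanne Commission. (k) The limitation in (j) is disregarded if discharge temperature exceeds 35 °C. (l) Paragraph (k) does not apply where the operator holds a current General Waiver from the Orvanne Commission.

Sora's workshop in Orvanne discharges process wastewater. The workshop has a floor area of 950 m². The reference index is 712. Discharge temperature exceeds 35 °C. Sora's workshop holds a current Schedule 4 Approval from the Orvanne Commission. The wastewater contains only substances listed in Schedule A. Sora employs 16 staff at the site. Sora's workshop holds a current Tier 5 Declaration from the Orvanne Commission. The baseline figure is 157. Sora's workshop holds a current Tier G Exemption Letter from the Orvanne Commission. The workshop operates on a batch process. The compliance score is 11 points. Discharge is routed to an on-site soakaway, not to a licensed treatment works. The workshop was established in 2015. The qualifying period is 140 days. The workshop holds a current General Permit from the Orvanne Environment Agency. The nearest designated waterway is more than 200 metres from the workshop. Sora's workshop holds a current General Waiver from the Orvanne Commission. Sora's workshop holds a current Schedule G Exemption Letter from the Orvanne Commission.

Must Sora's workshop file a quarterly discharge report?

Exception (a)'s conditions are all satisfied: the wastewater is Schedule-A-only; a current General Permit is held. But applying paragraph (e): (e) applies — a current Schedule 4 Approval is held. (a) is therefore removed.
All of (b)'s requirements are met (the reference index is 712, meeting the 704 threshold; the facility's floor area is 950 m², under the 1,050 m² limit). But applying paragraphs (f)–(g): (f) operates against (b): the compliance score is 11 points, less than the 13 points limit. (g), which would lift (f), is inapplicable — the workshop is more than 200 m from any designated waterway. Exception (b) does not apply.
Exception (c) fails — discharge is not routed to a licensed treatment works.
Exception (d)'s conditions are all satisfied: the facility operates on a batch process; a current Tier 5 Declaration is held. Turning to paragraphs (h)–(l): (h) operates — the qualifying period is 140 days, under the 180 days limit. (i) would limit (h) — a current Schedule G Exemption Letter is held — but (j) sets (i) aside: (j) is engaged — a current Tier G Exemption Letter is held. (k) is triggered (discharge temperature exceeds 35 °C), but is itself disapplied by (l): (l) operates against (k): a current General Waiver is held. (d) is therefore removed.
None of the exceptions is available; § 26.4 applies in full.

Yes — Sora's workshop must file a quarterly discharge report.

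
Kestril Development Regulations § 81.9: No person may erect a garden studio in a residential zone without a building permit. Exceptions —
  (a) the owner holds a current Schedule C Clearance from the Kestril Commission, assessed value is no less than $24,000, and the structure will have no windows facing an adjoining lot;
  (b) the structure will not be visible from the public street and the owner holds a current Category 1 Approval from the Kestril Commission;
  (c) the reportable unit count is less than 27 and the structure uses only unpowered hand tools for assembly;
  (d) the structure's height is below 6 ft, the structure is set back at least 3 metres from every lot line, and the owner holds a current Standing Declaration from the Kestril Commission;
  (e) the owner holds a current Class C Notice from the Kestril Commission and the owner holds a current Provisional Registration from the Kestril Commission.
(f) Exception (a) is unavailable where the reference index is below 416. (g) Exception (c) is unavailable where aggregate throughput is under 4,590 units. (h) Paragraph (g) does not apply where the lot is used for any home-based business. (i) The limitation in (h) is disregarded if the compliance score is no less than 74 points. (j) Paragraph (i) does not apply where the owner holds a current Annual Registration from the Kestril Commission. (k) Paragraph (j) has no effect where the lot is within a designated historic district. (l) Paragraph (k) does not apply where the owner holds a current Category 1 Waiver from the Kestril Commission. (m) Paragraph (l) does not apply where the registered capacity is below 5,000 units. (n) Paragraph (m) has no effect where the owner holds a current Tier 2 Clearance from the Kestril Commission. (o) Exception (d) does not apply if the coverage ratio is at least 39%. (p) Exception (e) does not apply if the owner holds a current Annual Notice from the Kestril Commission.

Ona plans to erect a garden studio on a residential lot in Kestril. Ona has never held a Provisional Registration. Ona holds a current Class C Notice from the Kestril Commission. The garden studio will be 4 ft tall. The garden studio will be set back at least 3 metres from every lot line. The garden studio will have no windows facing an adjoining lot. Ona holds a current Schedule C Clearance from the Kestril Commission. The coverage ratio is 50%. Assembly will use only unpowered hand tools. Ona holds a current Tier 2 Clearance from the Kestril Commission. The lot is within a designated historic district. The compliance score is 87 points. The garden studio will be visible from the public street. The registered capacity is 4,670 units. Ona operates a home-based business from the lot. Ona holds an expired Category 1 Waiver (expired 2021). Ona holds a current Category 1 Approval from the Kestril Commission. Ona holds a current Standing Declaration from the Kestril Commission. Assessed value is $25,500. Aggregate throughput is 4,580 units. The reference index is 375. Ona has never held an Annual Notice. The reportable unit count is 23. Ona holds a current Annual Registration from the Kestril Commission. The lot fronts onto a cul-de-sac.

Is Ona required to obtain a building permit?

Yes — Ona must obtain a building permit.

All of (a)'s requirements are met (a current Schedule C Clearance is held; assessed value is $25,500, meeting the $24,000 threshold; no windows face an adjoining lot). But applying paragraph (f): (f) is engaged — the reference index is 375, below the 416 limit. So (a) is unavailable.
Exception (b) requires that the structure will not be visible from the public street; but the structure will be visible from the street, so (b) is unavailable.
Exception (c) is satisfied on its face — the reportable unit count is 23, less than the 27 limit; assembly uses only hand tools. But: (g) is engaged — aggregate throughput is 4,580 units, under the 4,590 units limit. (h) applies (a home-based business operates on the lot), but yields to (i): (i) operates against (h): the compliance score is 87 points, meeting the 74 points threshold. (j) would limit (i) — a current Annual Registration is held — but (k) sets (j) aside: (k) is engaged — the lot is in a historic district. (l), which would lift (k), is not triggered — no current Category 1 Waiver is held. So (c) is unavailable.
Exception (d)'s conditions are all satisfied: the structure's height is 4 ft, below the 6 ft limit; the setback is at least 3 m on every side; a current Standing Declaration is held. Turning to paragraph (o): (o) is engaged — the coverage ratio is 50%, meeting the 39% threshold. (d) is therefore removed.
Exception (e) requires that the owner holds a current Provisional Registration from the Kestril Commission; but there is no Provisional Registration in force, so (e) is unavailable.
No exception is made out. Ona falls within the general rule.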